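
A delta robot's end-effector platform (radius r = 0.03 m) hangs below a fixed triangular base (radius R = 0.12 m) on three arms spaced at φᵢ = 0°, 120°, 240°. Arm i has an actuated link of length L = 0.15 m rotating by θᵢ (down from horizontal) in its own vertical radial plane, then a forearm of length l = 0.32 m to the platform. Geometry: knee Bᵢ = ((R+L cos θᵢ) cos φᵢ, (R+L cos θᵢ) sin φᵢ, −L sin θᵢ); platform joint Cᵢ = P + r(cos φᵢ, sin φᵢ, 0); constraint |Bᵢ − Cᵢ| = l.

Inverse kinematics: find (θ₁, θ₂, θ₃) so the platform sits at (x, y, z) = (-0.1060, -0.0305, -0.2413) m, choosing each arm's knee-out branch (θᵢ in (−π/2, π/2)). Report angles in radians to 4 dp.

rotate P by −φ1: (-0.1060, -0.0305, -0.2413)
  e−x'=0.1960;  (l²−L²−(e−x')²−y'²−z²)/2L = -0.0589
  √(A²+B²)=0.3109;  θ1 = -0.8886+1.7614 ≈ 0.8728
arm 2 (φ=120.0°): x'=0.0266, y'=0.1070
  e−x'=0.0634;  (l²−L²−(e−x')²−y'²−z²)/2L = 0.0206
  √(A²+B²)=0.2495;  θ2 = -1.3138+1.4880 ≈ 0.1741
φ3=240.0° → target in arm frame (0.0794, -0.0765)
  A cos θ + B sin θ = C:  0.0106·cos θ + -0.2413·sin θ = 0.0523
  θ3 = atan2(B,A) + arccos(C/0.2415) = -0.1746

θ₁ = 0.8728, θ₂ = 0.1741, θ₃ = -0.1746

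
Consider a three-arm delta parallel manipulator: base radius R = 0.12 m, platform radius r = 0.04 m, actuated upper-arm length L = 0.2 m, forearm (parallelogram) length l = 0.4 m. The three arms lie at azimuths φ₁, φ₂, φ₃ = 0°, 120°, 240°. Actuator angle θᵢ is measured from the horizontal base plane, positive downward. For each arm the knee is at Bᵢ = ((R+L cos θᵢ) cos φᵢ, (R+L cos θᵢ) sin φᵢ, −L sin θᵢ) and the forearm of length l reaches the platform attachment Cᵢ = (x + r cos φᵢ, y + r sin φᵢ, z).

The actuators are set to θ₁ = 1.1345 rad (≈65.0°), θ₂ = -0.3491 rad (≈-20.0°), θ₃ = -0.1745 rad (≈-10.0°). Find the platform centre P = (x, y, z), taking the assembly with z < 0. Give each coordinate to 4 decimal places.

O1 = (0.1645·cos0.0°, 0.1645·sin0.0°, -0.1813) = (0.1645, 0.0000, -0.1813)
φ2=120.0°: virtual centre (-0.1340, 0.2320, 0.0684), radius l
O3 = (0.2770·cos240.0°, 0.2770·sin240.0°, 0.0347) = (-0.1385, -0.2399, 0.0347)
eliminate P² terms by subtracting sphere 1 from 2 and 3
[-0.5970 0.4641 0.4994]·P = 0.0165;  [-0.6060 -0.4797 0.4320]·P = 0.0180
det = 0.5676;  x = -0.0287+0.7752z,  y = -0.0013+-0.0788z
into |P−O₁|² = l²: 1.6072z² + 0.0632z + -0.0898 = 0;  Δ = 0.5814;  z = -0.2569 or 0.2176 → z<0 root = -0.2569
x = -0.2278, y = 0.0190

(-0.2278, 0.0190, -0.2569)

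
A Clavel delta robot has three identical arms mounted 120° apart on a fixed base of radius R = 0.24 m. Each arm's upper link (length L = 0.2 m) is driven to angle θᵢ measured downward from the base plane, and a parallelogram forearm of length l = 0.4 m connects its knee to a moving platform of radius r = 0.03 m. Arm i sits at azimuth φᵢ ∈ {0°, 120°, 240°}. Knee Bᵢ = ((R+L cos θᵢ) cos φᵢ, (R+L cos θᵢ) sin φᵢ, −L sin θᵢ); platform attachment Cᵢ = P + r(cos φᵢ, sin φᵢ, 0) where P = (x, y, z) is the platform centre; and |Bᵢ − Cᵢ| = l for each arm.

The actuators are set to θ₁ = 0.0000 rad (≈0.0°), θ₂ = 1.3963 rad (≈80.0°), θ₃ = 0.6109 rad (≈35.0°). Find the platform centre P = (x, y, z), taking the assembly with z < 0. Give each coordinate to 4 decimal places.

arm 1 at φ=0.0°: ρ1 = 0.4100;  O1 = (0.4100, 0.0000, 0.0000)
φ2=120.0°: virtual centre (-0.1224, 0.2119, -0.1970), radius l
φ3=240.0°: virtual centre (-0.1869, -0.3237, -0.1147), radius l
|O₂|²−|O₁|² = -0.0694;  |O₃|²−|O₁|² = -0.0152
[-1.0647 0.4239 -0.3939]·P = -0.0694;  [-1.1938 -0.6475 -0.2294]·P = -0.0152
det = 1.1954;  x = 0.0430+-0.2947z,  y = -0.0558+0.1890z
into |P−O₁|² = l²: 1.1226z² + 0.1952z + -0.0222 = 0;  Δ = 0.1378;  z = -0.2523 or 0.0783 → z<0 root = -0.2523
x = 0.1173, y = -0.1035

(0.1173, -0.1035, -0.2523)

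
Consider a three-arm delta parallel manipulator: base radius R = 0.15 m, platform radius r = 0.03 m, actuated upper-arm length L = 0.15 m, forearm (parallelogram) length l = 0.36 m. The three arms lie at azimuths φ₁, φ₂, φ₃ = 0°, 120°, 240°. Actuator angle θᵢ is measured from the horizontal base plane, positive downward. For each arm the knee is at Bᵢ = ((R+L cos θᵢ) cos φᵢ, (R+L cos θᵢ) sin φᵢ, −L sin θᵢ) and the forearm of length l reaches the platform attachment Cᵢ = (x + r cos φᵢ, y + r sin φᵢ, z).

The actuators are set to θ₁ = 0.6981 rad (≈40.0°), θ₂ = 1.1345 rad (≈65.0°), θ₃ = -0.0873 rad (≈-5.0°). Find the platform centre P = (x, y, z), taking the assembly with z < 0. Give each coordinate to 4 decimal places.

O1 = (0.2349·cos0.0°, 0.2349·sin0.0°, -0.0964) = (0.2349, 0.0000, -0.0964)
φ2=120.0°: virtual centre (-0.0917, 0.1588, -0.1359), radius l
arm 3 at φ=240.0°: e+L cos θ3 = 0.2694;  O3 = (-0.1347, -0.2333, 0.0131)
eliminate P² terms by subtracting sphere 1 from 2 and 3
linear system: -0.6532x+0.3176y = -0.0124−-0.0791z; -0.7392x+-0.4667y = 0.0083−0.2190z
Cramer: x(z) = 0.0058+0.0605z;  y(z) = -0.0270+0.3734z
sphere 1 gives Az²+Bz+C=0 with A=1.1431, B=0.1450, C=-0.0671;  B²−4AC=0.3278;  roots -0.3138, 0.1870;  negative root z = -0.3138
x = -0.0132, y = -0.1441

(-0.0132, -0.1441, -0.3138)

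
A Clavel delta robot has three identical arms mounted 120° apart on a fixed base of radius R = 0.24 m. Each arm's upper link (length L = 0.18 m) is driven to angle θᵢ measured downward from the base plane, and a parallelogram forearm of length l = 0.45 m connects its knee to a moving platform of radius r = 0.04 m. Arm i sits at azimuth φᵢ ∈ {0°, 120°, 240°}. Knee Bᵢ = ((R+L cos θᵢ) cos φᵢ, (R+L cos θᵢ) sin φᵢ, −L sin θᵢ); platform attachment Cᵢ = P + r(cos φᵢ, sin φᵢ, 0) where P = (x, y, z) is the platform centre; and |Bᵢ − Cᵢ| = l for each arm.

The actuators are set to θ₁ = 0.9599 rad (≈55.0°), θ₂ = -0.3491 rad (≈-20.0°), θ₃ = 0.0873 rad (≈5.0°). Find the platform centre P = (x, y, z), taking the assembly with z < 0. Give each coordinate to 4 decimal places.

(-0.1261, 0.0311, -0.2787)

arm 1 at φ=0.0°: (R−r)+L cos θ1 = 0.3032;  O1 = (0.3032, 0.0000, -0.1474)
O2 = (0.3691·cos120.0°, 0.3691·sin120.0°, 0.0616) = (-0.1846, 0.3197, 0.0616)
φ3=240.0°: virtual centre (-0.1897, -0.3285, -0.0157), radius l
|O₂|²−|O₁|² = 0.0264;  |O₃|²−|O₁|² = 0.0304
linear system: -0.9756x+0.6394y = 0.0264−0.4180z; -0.9858x+-0.6570y = 0.0304−0.2635z
det = 1.2713;  x = -0.0289+0.3486z,  y = -0.0029+-0.1219z
quadratic in z: (1.1364)z²+(0.0640)z+(-0.0704)=0, √Δ=0.5694 → z ∈ {-0.2787, 0.2223}; z = -0.2787 (taking z<0)
x = -0.1261, y = 0.0311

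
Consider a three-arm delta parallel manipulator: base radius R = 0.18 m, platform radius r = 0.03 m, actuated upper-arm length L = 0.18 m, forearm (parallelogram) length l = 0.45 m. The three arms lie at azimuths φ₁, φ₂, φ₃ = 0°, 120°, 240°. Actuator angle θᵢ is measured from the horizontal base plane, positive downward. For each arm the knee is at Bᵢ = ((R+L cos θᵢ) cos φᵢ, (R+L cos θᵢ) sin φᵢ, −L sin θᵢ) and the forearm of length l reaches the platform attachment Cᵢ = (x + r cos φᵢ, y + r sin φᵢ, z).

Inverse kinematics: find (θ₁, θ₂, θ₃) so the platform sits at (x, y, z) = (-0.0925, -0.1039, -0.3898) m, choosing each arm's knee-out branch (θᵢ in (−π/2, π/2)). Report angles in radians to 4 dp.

rotate P by −φ1: (-0.0925, -0.1039, -0.3898)
  e−x'=0.2425;  (l²−L²−(e−x')²−y'²−z²)/2L = -0.1429
  √(A²+B²)=0.4591;  θ1 = -1.0143+1.8873 ≈ 0.8731
φ2=120.0° → target in arm frame (-0.0437, 0.1321)
  A cos θ + B sin θ = C:  0.1937·cos θ + -0.3898·sin θ = -0.1023
  √(A²+B²)=0.4353;  θ2 = -1.1096+1.8079 ≈ 0.6984
rotate P by −φ3: (0.1362, -0.0282, -0.3898)
  A cos θ + B sin θ = C:  0.0138·cos θ + -0.3898·sin θ = 0.0477
  γ=atan2(-0.3898,0.0138)=-1.5355;  ψ=arccos(0.1223)=1.4482;  θ3=γ+ψ≈-0.0873

θ₁ = 0.8731, θ₂ = 0.6984, θ₃ = -0.0873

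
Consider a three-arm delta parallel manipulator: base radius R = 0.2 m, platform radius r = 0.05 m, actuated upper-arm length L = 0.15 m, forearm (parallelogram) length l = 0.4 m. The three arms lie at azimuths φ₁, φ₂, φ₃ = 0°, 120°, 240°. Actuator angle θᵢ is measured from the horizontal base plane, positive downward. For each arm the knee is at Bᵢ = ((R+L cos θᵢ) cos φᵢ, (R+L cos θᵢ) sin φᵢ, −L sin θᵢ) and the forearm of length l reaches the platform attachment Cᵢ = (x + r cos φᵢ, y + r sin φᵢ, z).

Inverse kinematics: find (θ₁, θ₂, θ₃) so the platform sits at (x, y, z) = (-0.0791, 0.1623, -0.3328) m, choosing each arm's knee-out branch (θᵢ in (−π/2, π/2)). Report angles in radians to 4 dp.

rotate P by −φ1: (-0.0791, 0.1623, -0.3328)
  A cos θ + B sin θ = C:  0.2291·cos θ + -0.3328·sin θ = -0.1736
  γ=atan2(-0.3328,0.2291)=-0.9679;  ψ=arccos(-0.4297)=2.0150;  θ1=γ+ψ≈1.0471
arm 2 (φ=120.0°): x'=0.1801, y'=-0.0126
  A cos θ + B sin θ = C:  -0.0301·cos θ + -0.3328·sin θ = 0.0856
  θ2 = atan2(B,A) + arccos(C/0.3342) = -0.3492
φ3=240.0° → target in arm frame (-0.1010, -0.1497)
  A=0.2510, B=-0.3328, C=(l²−L²−A²−y'²−z²)/(2L)=-0.1955
  θ3 = atan2(B,A) + arccos(C/0.4168) = 1.1344

θ₁ = 1.0471, θ₂ = -0.3492, θ₃ = 1.1344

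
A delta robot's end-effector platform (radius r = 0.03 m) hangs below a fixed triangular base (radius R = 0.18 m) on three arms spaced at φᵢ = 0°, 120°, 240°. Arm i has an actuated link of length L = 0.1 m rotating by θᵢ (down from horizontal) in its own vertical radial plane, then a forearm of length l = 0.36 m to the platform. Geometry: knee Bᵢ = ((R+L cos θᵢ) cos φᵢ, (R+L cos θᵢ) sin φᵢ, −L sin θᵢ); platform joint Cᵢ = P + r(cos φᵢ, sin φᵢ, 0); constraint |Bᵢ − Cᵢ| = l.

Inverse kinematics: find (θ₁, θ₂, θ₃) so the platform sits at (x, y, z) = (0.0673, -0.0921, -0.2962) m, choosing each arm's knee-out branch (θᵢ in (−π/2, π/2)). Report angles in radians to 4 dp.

θ₁ = -0.0001, θ₂ = 1.2220, θ₃ = 0.1743

arm 1 (φ=0.0°): x'=0.0673, y'=-0.0921
  e−x'=0.0827;  (l²−L²−(e−x')²−y'²−z²)/2L = 0.0827
  γ=atan2(-0.2962,0.0827)=-1.2985;  ψ=arccos(0.2690)=1.2985;  θ1=γ+ψ≈-0.0001
rotate P by −φ2: (-0.1134, -0.0122, -0.2962)
  A cos θ + B sin θ = C:  0.2634·cos θ + -0.2962·sin θ = -0.1883
  θ2 = atan2(B,A) + arccos(C/0.3964) = 1.2220
arm 3 (φ=240.0°): x'=0.0461, y'=0.1043
  A=0.1039, B=-0.2962, C=(l²−L²−A²−y'²−z²)/(2L)=0.0509
  γ=atan2(-0.2962,0.1039)=-1.2335;  ψ=arccos(0.1623)=1.4078;  θ3=γ+ψ≈0.1743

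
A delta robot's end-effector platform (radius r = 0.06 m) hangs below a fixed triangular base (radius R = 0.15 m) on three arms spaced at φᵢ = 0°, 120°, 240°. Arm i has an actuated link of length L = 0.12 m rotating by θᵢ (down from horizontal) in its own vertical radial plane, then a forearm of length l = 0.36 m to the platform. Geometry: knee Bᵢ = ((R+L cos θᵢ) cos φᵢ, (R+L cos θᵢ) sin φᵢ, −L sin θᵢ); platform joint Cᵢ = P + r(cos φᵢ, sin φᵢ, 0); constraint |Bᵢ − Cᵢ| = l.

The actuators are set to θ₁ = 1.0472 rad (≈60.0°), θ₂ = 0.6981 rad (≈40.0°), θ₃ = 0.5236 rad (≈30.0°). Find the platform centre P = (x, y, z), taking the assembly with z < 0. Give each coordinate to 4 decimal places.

φ1=0.0°: virtual centre (0.1500, 0.0000, -0.1039), radius l
arm 2 at φ=120.0°: e+L cos θ2 = 0.1819;  centre 2 = (-0.0910, 0.1576, -0.0771)
centre 3 = (0.1939·cos240.0°, 0.1939·sin240.0°, -0.0600) = (-0.0970, -0.1679, -0.0600)
eliminate P² terms by subtracting sphere 1 from 2 and 3
[-0.4819 0.3151 0.0536]·P = 0.0057;  [-0.4939 -0.3359 0.0878]·P = 0.0079
Cramer: x(z) = -0.0139+0.1439z;  y(z) = -0.0031+0.0500z
into |P−centre ₁|² = l²: 1.0232z² + 0.1604z + -0.0919 = 0;  Δ = 0.4019;  z = -0.3882 or 0.2314 → z<0 root = -0.3882
x = -0.0698, y = -0.0225

(-0.0698, -0.0225, -0.3882)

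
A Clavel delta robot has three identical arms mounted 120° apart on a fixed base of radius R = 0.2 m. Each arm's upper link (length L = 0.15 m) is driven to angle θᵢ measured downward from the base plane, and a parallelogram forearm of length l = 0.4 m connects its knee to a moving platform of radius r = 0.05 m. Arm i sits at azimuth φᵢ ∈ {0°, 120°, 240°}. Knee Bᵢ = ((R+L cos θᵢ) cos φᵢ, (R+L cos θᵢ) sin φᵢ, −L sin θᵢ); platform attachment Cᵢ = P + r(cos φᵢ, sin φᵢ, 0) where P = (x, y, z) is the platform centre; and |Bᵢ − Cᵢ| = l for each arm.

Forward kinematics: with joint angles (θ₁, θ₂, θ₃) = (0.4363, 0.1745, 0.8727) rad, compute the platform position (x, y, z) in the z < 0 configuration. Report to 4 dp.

S1 = (0.2859·cos0.0°, 0.2859·sin0.0°, -0.0634) = (0.2859, 0.0000, -0.0634)
arm 2 at φ=120.0°: e+L cos θ2 = 0.2977;  S2 = (-0.1489, 0.2578, -0.0260)
φ3=240.0°: virtual centre (-0.1232, -0.2134, -0.1149), radius l
subtract pairs → two planes through P
[-0.8696 0.5157 0.0747]·P = 0.0035;  [-0.8183 -0.4268 -0.1030]·P = -0.0119
det = 0.7931;  x = 0.0058+-0.0268z,  y = 0.0166+-0.1900z
sphere 1 gives Az²+Bz+C=0 with A=1.0368, B=0.1355, C=-0.0772;  B²−4AC=0.3386;  roots -0.3460, 0.2153;  negative root z = -0.3460
x = 0.0151, y = 0.0824

(0.0151, 0.0824, -0.3460)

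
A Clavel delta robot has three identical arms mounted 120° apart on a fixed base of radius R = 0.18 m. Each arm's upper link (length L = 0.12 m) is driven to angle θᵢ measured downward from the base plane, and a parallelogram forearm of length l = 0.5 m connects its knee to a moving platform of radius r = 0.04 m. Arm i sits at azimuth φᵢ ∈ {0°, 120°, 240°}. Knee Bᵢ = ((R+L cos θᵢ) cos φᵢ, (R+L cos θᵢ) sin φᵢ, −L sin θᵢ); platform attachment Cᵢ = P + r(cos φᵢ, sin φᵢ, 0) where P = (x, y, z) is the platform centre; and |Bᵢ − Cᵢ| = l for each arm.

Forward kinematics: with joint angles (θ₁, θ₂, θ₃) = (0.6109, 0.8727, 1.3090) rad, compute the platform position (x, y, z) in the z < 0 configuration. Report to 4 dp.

(0.0785, 0.0630, -0.5384)

φ1=0.0°: virtual centre (0.2383, 0.0000, -0.0688), radius l
S2 = (0.2171·cos120.0°, 0.2171·sin120.0°, -0.0919) = (-0.1086, 0.1880, -0.0919)
arm 3 at φ=240.0°: (R−r)+L cos θ3 = 0.1711;  S3 = (-0.0855, -0.1481, -0.1159)
subtract pairs → two planes through P
plane₁₂: -0.6937x+0.3761y+-0.0462z = -0.0059
det = 0.4491;  x = 0.0197+-0.1093z,  y = 0.0205+-0.0788z
quadratic in z: (1.0182)z²+(0.1822)z+(-0.1970)=0, √Δ=0.9142 → z ∈ {-0.5384, 0.3594}; z = -0.5384 (taking z<0)
x = 0.0785, y = 0.0630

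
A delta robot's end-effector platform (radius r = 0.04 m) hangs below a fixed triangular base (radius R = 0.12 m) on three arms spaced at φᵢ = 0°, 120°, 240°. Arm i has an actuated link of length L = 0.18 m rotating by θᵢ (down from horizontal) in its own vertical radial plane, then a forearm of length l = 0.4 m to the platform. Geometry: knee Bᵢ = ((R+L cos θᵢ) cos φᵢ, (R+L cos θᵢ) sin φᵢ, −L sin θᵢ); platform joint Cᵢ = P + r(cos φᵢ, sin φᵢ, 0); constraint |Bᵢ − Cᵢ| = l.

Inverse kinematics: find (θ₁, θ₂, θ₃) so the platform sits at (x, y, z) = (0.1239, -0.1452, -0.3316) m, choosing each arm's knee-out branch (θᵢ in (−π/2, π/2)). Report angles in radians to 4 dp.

rotate P by −φ1: (0.1239, -0.1452, -0.3316)
  A cos θ + B sin θ = C:  -0.0439·cos θ + -0.3316·sin θ = -0.0149
  θ1 = atan2(B,A) + arccos(C/0.3345) = -0.0870
φ2=120.0° → target in arm frame (-0.1877, -0.0347)
  e−x'=0.2677;  (l²−L²−(e−x')²−y'²−z²)/2L = -0.1534
  γ=atan2(-0.3316,0.2677)=-0.8916;  ψ=arccos(-0.3600)=1.9390;  θ2=γ+ψ≈1.0474
rotate P by −φ3: (0.0638, 0.1799, -0.3316)
  A=0.0162, B=-0.3316, C=(l²−L²−A²−y'²−z²)/(2L)=-0.0416
  θ3 = atan2(B,A) + arccos(C/0.3320) = 0.1745

θ₁ = -0.0870, θ₂ = 1.0474, θ₃ = 0.1745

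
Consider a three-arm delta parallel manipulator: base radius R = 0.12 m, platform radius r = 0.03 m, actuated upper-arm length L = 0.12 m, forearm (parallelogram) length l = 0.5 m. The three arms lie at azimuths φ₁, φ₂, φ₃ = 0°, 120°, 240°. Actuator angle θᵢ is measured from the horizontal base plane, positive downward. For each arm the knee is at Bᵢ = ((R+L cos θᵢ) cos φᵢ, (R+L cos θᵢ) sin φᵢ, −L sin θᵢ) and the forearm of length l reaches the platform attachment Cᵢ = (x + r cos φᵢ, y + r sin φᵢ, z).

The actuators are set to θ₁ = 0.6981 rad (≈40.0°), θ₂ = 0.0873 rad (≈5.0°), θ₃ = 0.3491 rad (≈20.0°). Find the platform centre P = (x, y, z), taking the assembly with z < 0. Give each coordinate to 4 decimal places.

φ1=0.0°: virtual centre (0.1819, 0.0000, -0.0771), radius l
φ2=120.0°: virtual centre (-0.1048, 0.1815, -0.0105), radius l
S3 = (0.2028·cos240.0°, 0.2028·sin240.0°, -0.0410) = (-0.1014, -0.1756, -0.0410)
eliminate P² terms by subtracting sphere 1 from 2 and 3
[-0.5734 0.3629 0.1333]·P = 0.0050;  [-0.5666 -0.3512 0.0722]·P = 0.0038
Cramer: x(z) = -0.0076+0.1794z;  y(z) = 0.0016-0.0839z
sphere 1 gives Az²+Bz+C=0 with A=1.0392, B=0.0860, C=-0.2081;  B²−4AC=0.8725;  roots -0.4908, 0.4080;  negative root z = -0.4908
x = -0.0957, y = 0.0428

(-0.0957, 0.0428, -0.4908)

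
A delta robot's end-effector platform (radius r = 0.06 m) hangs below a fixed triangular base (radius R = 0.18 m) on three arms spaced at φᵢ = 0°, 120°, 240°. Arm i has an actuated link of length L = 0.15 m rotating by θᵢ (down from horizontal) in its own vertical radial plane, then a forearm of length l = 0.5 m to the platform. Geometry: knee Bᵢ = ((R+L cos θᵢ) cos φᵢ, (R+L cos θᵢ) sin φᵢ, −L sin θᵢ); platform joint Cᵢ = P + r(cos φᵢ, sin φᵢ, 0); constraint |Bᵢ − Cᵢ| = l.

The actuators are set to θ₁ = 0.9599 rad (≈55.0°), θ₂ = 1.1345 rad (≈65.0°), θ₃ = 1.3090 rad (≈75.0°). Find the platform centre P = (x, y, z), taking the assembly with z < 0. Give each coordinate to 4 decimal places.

O1 = (0.2060·cos0.0°, 0.2060·sin0.0°, -0.1229) = (0.2060, 0.0000, -0.1229)
φ2=120.0°: virtual centre (-0.0917, 0.1588, -0.1359), radius l
φ3=240.0°: virtual centre (-0.0794, -0.1375, -0.1449), radius l
subtract pairs → two planes through P
linear system: -0.5955x+0.3176y = -0.0054−-0.0262z; -0.5709x+-0.2751y = -0.0113−-0.0440z
det = 0.3451;  x = 0.0148+-0.0614z,  y = 0.0106+-0.0327z
into |P−O₁|² = l²: 1.0048z² + 0.2685z + -0.1982 = 0;  Δ = 0.8688;  z = -0.5974 or 0.3302 → z<0 root = -0.5974
x = 0.0514, y = 0.0301

(0.0514, 0.0301, -0.5974)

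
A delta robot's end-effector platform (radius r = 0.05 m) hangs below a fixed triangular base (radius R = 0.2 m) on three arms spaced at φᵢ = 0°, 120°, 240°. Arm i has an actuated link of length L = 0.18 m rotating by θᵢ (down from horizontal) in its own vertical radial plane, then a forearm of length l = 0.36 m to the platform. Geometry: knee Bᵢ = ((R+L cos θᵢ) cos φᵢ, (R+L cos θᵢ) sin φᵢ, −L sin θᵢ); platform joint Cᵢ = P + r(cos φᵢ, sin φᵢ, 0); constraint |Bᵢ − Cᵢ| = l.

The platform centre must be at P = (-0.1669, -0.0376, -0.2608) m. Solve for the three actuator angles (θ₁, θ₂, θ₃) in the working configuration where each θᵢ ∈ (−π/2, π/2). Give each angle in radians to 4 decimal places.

θ₁ = 1.3963, θ₂ = 0.4361, θ₃ = 0.0002

rotate P by −φ1: (-0.1669, -0.0376, -0.2608)
  A cos θ + B sin θ = C:  0.3169·cos θ + -0.2608·sin θ = -0.2018
  √(A²+B²)=0.4104;  θ1 = -0.6886+2.0849 ≈ 1.3963
rotate P by −φ2: (0.0509, 0.1633, -0.2608)
  e−x'=0.0991;  (l²−L²−(e−x')²−y'²−z²)/2L = -0.0203
  √(A²+B²)=0.2790;  θ2 = -1.2076+1.6437 ≈ 0.4361
arm 3 (φ=240.0°): x'=0.1160, y'=-0.1257
  A=0.0340, B=-0.2608, C=(l²−L²−A²−y'²−z²)/(2L)=0.0339
  θ3 = atan2(B,A) + arccos(C/0.2630) = 0.0002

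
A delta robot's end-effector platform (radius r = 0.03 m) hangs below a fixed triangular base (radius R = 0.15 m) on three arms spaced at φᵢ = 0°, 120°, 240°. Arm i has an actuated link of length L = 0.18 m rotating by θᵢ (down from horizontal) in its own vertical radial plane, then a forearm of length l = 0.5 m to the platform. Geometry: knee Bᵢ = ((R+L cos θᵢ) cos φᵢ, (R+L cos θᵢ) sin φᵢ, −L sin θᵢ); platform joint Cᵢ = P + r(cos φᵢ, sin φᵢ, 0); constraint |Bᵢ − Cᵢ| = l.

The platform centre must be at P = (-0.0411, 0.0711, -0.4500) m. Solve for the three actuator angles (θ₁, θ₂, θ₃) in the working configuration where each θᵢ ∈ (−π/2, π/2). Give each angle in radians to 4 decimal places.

θ₁ = 0.4364, θ₂ = -0.0002, θ₃ = 0.4361

φ1=0.0° → target in arm frame (-0.0411, 0.0711)
  A cos θ + B sin θ = C:  0.1611·cos θ + -0.4500·sin θ = -0.0442
  √(A²+B²)=0.4780;  θ1 = -1.2270+1.6634 ≈ 0.4364
φ2=120.0° → target in arm frame (0.0821, 0.0000)
  e−x'=0.0379;  (l²−L²−(e−x')²−y'²−z²)/2L = 0.0380
  √(A²+B²)=0.4516;  θ2 = -1.4868+1.4866 ≈ -0.0002
arm 3 (φ=240.0°): x'=-0.0410, y'=-0.0711
  A=0.1610, B=-0.4500, C=(l²−L²−A²−y'²−z²)/(2L)=-0.0441
  γ=atan2(-0.4500,0.1610)=-1.2272;  ψ=arccos(-0.0924)=1.6633;  θ3=γ+ψ≈0.4361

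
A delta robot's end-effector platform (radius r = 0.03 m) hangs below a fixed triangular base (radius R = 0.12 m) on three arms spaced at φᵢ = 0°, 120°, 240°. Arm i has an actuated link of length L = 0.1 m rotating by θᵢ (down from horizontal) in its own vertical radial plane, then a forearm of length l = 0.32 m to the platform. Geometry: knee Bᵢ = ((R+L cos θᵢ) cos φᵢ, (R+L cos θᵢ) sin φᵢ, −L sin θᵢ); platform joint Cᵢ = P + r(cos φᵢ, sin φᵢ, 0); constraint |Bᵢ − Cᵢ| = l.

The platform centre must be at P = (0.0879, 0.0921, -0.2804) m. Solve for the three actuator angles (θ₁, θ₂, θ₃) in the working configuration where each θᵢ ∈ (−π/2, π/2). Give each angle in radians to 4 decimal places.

θ₁ = -0.0870, θ₂ = 0.2625, θ₃ = 1.1351

arm 1 (φ=0.0°): x'=0.0879, y'=0.0921
  A=0.0021, B=-0.2804, C=(l²−L²−A²−y'²−z²)/(2L)=0.0264
  √(A²+B²)=0.2804;  θ1 = -1.5633+1.4763 ≈ -0.0870
arm 2 (φ=120.0°): x'=0.0358, y'=-0.1222
  A=0.0542, B=-0.2804, C=(l²−L²−A²−y'²−z²)/(2L)=-0.0204
  √(A²+B²)=0.2856;  θ2 = -1.3799+1.6424 ≈ 0.2625
arm 3 (φ=240.0°): x'=-0.1237, y'=0.0301
  A=0.2137, B=-0.2804, C=(l²−L²−A²−y'²−z²)/(2L)=-0.1640
  √(A²+B²)=0.3526;  θ3 = -0.9196+2.0546 ≈ 1.1351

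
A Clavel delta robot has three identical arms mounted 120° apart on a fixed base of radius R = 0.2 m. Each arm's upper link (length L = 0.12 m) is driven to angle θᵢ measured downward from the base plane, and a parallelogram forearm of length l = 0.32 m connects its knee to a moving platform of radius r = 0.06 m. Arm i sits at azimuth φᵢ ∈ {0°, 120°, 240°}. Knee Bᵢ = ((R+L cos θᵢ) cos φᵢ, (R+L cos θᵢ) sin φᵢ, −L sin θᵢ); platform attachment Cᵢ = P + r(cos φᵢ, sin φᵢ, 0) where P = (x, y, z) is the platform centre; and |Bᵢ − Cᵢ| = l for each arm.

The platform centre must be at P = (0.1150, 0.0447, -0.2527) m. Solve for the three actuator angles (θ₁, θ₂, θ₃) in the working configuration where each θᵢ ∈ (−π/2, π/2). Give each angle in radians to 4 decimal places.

φ1=0.0° → target in arm frame (0.1150, 0.0447)
  A cos θ + B sin θ = C:  0.0250·cos θ + -0.2527·sin θ = 0.0897
  γ=atan2(-0.2527,0.0250)=-1.4722;  ψ=arccos(0.3531)=1.2099;  θ1=γ+ψ≈-0.2623
rotate P by −φ2: (-0.0188, -0.1219, -0.2527)
  A=0.1588, B=-0.2527, C=(l²−L²−A²−y'²−z²)/(2L)=-0.0664
  γ=atan2(-0.2527,0.1588)=-1.0098;  ψ=arccos(-0.2226)=1.7952;  θ2=γ+ψ≈0.7855
arm 3 (φ=240.0°): x'=-0.0962, y'=0.0772
  e−x'=0.2362;  (l²−L²−(e−x')²−y'²−z²)/2L = -0.1567
  √(A²+B²)=0.3459;  θ3 = -0.8191+2.0411 ≈ 1.2220

θ₁ = -0.2623, θ₂ = 0.7855, θ₃ = 1.2220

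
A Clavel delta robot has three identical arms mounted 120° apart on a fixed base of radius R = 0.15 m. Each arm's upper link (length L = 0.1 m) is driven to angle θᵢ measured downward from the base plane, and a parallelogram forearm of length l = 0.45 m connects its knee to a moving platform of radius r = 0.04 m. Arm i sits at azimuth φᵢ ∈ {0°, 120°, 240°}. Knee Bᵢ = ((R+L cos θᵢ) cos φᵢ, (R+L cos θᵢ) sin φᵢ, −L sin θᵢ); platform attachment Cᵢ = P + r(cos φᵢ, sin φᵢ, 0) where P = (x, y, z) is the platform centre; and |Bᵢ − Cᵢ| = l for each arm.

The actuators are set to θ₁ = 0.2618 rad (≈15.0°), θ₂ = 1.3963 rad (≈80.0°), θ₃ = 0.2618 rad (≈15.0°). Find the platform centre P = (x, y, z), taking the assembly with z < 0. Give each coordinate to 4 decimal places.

(0.0870, -0.1507, -0.4327)

centre 1 = (0.2066·cos0.0°, 0.2066·sin0.0°, -0.0259) = (0.2066, 0.0000, -0.0259)
arm 2 at φ=120.0°: e+L cos θ2 = 0.1274;  centre 2 = (-0.0637, 0.1103, -0.0985)
φ3=240.0°: virtual centre (-0.1033, -0.1789, -0.0259), radius l
subtract pairs → two planes through P
linear system: -0.5405x+0.2206y = -0.0174−-0.1452z; -0.6198x+-0.3578y = 0.0000−0.0000z
Cramer: x(z) = 0.0189-0.1574z;  y(z) = -0.0327+0.2726z
into |P−centre ₁|² = l²: 1.0991z² + 0.0930z + -0.1655 = 0;  Δ = 0.7364;  z = -0.4327 or 0.3481 → z<0 root = -0.4327
x = 0.0870, y = -0.1507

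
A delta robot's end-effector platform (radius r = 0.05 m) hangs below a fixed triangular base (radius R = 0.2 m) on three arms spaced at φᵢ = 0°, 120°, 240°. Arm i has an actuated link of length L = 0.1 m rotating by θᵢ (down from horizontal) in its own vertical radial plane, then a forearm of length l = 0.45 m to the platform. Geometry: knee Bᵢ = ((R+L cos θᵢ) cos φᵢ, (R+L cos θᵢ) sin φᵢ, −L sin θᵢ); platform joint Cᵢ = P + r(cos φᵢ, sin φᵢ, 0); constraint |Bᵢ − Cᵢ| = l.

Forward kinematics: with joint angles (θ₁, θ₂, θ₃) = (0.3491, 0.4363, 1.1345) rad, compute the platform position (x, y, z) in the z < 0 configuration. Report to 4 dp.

(0.0563, 0.0792, -0.4355)

S1 = (0.2440·cos0.0°, 0.2440·sin0.0°, -0.0342) = (0.2440, 0.0000, -0.0342)
S2 = (0.2406·cos120.0°, 0.2406·sin120.0°, -0.0423) = (-0.1203, 0.2084, -0.0423)
φ3=240.0°: virtual centre (-0.0961, -0.1665, -0.0906), radius l
|S₂|²−|S₁|² = -0.0010;  |S₃|²−|S₁|² = -0.0155
plane₁₂: -0.7286x+0.4168y+-0.0161z = -0.0010
Cramer: x(z) = 0.0129-0.0996z;  y(z) = 0.0202-0.1355z
sphere 1 gives Az²+Bz+C=0 with A=1.0283, B=0.1090, C=-0.1475;  B²−4AC=0.6187;  roots -0.4355, 0.3295;  negative root z = -0.4355
x = 0.0563, y = 0.0792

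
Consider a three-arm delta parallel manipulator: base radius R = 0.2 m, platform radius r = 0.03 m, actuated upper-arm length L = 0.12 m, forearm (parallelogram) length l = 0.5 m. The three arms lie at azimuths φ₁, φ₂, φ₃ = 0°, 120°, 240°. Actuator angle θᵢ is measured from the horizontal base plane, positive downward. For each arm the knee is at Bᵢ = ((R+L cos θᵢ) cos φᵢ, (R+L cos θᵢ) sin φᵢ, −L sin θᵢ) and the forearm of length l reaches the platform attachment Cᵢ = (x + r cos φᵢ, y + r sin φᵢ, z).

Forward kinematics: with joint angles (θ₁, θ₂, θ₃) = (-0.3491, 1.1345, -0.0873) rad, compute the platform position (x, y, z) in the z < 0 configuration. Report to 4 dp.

(0.1111, -0.1446, -0.4058)

φ1=0.0°: virtual centre (0.2828, 0.0000, 0.0410), radius l
arm 2 at φ=120.0°: ρ2 = 0.2207;  S2 = (-0.1104, 0.1911, -0.1088)
arm 3 at φ=240.0°: ρ3 = 0.2895;  S3 = (-0.1448, -0.2508, 0.0105)
|S₂|²−|S₁|² = -0.0211;  |S₃|²−|S₁|² = 0.0023
linear system: -0.7862x+0.3823y = -0.0211−-0.2996z; -0.8551x+-0.5015y = 0.0023−-0.0612z
det = 0.7212;  x = 0.0134+-0.2408z,  y = -0.0275+0.2885z
quadratic in z: (1.1412)z²+(0.0317)z+(-0.1750)=0, √Δ=0.8944 → z ∈ {-0.4058, 0.3780}; z = -0.4058 (taking z<0)
x = 0.1111, y = -0.1446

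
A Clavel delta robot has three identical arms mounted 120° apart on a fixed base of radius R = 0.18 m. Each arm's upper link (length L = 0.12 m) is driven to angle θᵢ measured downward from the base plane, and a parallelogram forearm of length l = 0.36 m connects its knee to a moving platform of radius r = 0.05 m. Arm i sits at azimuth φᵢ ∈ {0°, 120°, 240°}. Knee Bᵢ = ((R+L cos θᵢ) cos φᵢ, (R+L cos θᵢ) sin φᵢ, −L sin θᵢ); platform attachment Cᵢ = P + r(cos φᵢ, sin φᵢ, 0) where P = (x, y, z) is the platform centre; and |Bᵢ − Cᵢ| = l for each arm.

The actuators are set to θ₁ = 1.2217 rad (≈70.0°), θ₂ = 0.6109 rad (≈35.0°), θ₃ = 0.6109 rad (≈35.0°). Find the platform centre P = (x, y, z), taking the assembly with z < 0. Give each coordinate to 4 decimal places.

φ1=0.0°: virtual centre (0.1710, 0.0000, -0.1128), radius l
O2 = (0.2283·cos120.0°, 0.2283·sin120.0°, -0.0688) = (-0.1141, 0.1977, -0.0688)
φ3=240.0°: virtual centre (-0.1141, -0.1977, -0.0688), radius l
subtract pairs → two planes through P
linear system: -0.5704x+0.3954y = 0.0149−0.0879z; -0.5704x+-0.3954y = 0.0149−0.0879z
Cramer: x(z) = -0.0261+0.1540z;  y(z) = 0.0000-0.0000z
quadratic in z: (1.0237)z²+(0.1648)z+(-0.0780)=0, √Δ=0.5888 → z ∈ {-0.3680, 0.2071}; z = -0.3680 (taking z<0)
x = -0.0828, y = 0.0000

(-0.0828, 0.0000, -0.3680)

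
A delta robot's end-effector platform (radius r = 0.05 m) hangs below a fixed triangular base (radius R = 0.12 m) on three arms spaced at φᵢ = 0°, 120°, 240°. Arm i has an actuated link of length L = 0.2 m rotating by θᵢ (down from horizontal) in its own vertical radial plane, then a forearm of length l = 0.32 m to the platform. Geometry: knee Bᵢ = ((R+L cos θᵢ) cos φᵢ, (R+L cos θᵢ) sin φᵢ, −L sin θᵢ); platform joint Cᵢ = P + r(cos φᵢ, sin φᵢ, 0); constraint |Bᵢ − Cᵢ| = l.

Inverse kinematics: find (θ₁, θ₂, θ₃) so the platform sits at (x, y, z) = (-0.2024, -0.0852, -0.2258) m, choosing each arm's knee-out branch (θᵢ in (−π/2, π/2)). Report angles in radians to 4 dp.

θ₁ = 1.3964, θ₂ = 0.6111, θ₃ = -0.2615

φ1=0.0° → target in arm frame (-0.2024, -0.0852)
  A=0.2724, B=-0.2258, C=(l²−L²−A²−y'²−z²)/(2L)=-0.1751
  θ1 = atan2(B,A) + arccos(C/0.3538) = 1.3964
arm 2 (φ=120.0°): x'=0.0274, y'=0.2179
  A cos θ + B sin θ = C:  0.0426·cos θ + -0.2258·sin θ = -0.0947
  γ=atan2(-0.2258,0.0426)=-1.3844;  ψ=arccos(-0.4120)=1.9955;  θ2=γ+ψ≈0.6111
φ3=240.0° → target in arm frame (0.1750, -0.1327)
  A=-0.1050, B=-0.2258, C=(l²−L²−A²−y'²−z²)/(2L)=-0.0430
  θ3 = atan2(B,A) + arccos(C/0.2490) = -0.2615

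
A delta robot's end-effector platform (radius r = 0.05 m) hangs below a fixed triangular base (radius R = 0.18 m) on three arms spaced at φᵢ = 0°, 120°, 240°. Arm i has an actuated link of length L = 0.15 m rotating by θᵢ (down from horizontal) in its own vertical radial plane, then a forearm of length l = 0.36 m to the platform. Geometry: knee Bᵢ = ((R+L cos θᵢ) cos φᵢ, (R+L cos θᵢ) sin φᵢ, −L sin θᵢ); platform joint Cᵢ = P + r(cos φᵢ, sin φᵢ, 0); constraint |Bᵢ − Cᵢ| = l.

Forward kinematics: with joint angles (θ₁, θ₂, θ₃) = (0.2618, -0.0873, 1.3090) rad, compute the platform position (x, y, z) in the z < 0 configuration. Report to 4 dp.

φ1=0.0°: virtual centre (0.2749, 0.0000, -0.0388), radius l
arm 2 at φ=120.0°: e+L cos θ2 = 0.2794;  O2 = (-0.1397, 0.2420, 0.0131)
φ3=240.0°: virtual centre (-0.0844, -0.1462, -0.1449), radius l
subtract pairs → two planes through P
[-0.8292 0.4840 0.1038]·P = 0.0012;  [-0.7186 -0.2924 -0.2121]·P = -0.0276
Cramer: x(z) = 0.0220-0.1225z;  y(z) = 0.0402-0.4244z
into |P−O₁|² = l²: 1.1951z² + 0.1055z + -0.0625 = 0;  Δ = 0.3101;  z = -0.2771 or 0.1888 → z<0 root = -0.2771
x = 0.0560, y = 0.1578

(0.0560, 0.1578, -0.2771)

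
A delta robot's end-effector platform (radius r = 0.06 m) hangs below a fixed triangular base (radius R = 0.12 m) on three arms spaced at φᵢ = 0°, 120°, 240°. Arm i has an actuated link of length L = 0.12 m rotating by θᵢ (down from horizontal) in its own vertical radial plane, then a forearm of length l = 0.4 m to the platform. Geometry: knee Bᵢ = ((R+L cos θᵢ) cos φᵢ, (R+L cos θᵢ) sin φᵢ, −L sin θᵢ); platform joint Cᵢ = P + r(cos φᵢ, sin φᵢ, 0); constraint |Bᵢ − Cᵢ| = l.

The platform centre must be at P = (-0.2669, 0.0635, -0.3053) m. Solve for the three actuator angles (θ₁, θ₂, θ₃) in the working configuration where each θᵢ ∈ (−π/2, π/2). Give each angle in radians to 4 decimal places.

θ₁ = 1.3959, θ₂ = -0.3496, θ₃ = 0.1742

arm 1 (φ=0.0°): x'=-0.2669, y'=0.0635
  e−x'=0.3269;  (l²−L²−(e−x')²−y'²−z²)/2L = -0.2438
  θ1 = atan2(B,A) + arccos(C/0.4473) = 1.3959
φ2=120.0° → target in arm frame (0.1884, 0.1994)
  A=-0.1284, B=-0.3053, C=(l²−L²−A²−y'²−z²)/(2L)=-0.0161
  θ2 = atan2(B,A) + arccos(C/0.3312) = -0.3496
arm 3 (φ=240.0°): x'=0.0785, y'=-0.2629
  A=-0.0185, B=-0.3053, C=(l²−L²−A²−y'²−z²)/(2L)=-0.0711
  γ=atan2(-0.3053,-0.0185)=-1.6312;  ψ=arccos(-0.2324)=1.8054;  θ3=γ+ψ≈0.1742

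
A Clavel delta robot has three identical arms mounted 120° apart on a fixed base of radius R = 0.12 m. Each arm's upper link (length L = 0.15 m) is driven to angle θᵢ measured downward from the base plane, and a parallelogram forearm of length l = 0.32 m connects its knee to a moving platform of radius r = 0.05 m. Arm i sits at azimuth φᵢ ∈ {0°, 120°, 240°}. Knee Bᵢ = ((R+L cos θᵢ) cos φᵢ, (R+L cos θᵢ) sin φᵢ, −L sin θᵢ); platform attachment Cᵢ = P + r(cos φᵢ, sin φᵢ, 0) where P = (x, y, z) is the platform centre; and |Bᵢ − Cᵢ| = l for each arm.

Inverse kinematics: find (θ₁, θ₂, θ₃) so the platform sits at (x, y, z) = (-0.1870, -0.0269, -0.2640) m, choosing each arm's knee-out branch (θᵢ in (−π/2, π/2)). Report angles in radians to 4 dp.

θ₁ = 1.3092, θ₂ = 0.2618, θ₃ = 0.0000

φ1=0.0° → target in arm frame (-0.1870, -0.0269)
  A cos θ + B sin θ = C:  0.2570·cos θ + -0.2640·sin θ = -0.1886
  γ=atan2(-0.2640,0.2570)=-0.7988;  ψ=arccos(-0.5118)=2.1081;  θ1=γ+ψ≈1.3092
arm 2 (φ=120.0°): x'=0.0702, y'=0.1754
  A cos θ + B sin θ = C:  -0.0002·cos θ + -0.2640·sin θ = -0.0685
  √(A²+B²)=0.2640;  θ2 = -1.5716+1.8334 ≈ 0.2618
rotate P by −φ3: (0.1168, -0.1485, -0.2640)
  A=-0.0468, B=-0.2640, C=(l²−L²−A²−y'²−z²)/(2L)=-0.0468
  γ=atan2(-0.2640,-0.0468)=-1.7462;  ψ=arccos(-0.1745)=1.7462;  θ3=γ+ψ≈0.0000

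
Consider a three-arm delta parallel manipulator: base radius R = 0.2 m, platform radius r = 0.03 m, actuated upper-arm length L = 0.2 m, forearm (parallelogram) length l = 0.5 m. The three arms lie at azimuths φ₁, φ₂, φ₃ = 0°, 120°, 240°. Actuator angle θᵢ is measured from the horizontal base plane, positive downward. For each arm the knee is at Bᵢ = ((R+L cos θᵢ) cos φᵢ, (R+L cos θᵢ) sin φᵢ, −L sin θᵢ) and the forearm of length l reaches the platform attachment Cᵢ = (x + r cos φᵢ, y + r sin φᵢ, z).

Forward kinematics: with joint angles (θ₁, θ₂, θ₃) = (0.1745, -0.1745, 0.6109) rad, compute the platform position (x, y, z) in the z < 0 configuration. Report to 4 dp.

arm 1 at φ=0.0°: ρ1 = 0.3670;  centre 1 = (0.3670, 0.0000, -0.0347)
arm 2 at φ=120.0°: ρ2 = 0.3670;  centre 2 = (-0.1835, 0.3178, 0.0347)
arm 3 at φ=240.0°: ρ3 = 0.3338;  centre 3 = (-0.1669, -0.2891, -0.1147)
|centre ₂|²−|centre ₁|² = 0.0000;  |centre ₃|²−|centre ₁|² = -0.0113
plane₁₂: -1.1009x+0.6356y+0.1389z = 0.0000
det = 1.3152;  x = 0.0054+-0.0163z,  y = 0.0094+-0.2467z
sphere 1 gives Az²+Bz+C=0 with A=1.0611, B=0.0765, C=-0.1180;  B²−4AC=0.5068;  roots -0.3715, 0.2994;  negative root z = -0.3715
x = 0.0115, y = 0.1011

(0.0115, 0.1011, -0.3715)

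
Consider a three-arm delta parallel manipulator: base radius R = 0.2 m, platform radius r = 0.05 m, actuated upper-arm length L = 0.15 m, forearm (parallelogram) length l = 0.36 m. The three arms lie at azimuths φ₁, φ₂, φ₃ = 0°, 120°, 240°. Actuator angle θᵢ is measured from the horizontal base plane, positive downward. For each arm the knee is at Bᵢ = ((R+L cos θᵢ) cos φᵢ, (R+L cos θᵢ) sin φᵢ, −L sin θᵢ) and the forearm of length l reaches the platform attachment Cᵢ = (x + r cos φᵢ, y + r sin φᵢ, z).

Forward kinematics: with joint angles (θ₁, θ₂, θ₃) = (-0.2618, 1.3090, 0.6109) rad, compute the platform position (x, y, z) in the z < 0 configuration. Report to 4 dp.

(0.1329, -0.0854, -0.2711)

centre 1 = (0.2949·cos0.0°, 0.2949·sin0.0°, 0.0388) = (0.2949, 0.0000, 0.0388)
centre 2 = (0.1888·cos120.0°, 0.1888·sin120.0°, -0.1449) = (-0.0944, 0.1635, -0.1449)
centre 3 = (0.2729·cos240.0°, 0.2729·sin240.0°, -0.0860) = (-0.1364, -0.2363, -0.0860)
subtract pairs → two planes through P
[-0.7786 0.3271 -0.3674]·P = -0.0318;  [-0.8626 -0.4726 -0.2497]·P = -0.0066
det = 0.6501;  x = 0.0265+-0.3927z,  y = -0.0343+0.1885z
sphere 1 gives Az²+Bz+C=0 with A=1.1898, B=0.1203, C=-0.0549;  B²−4AC=0.2755;  roots -0.2711, 0.1701;  negative root z = -0.2711
x = 0.1329, y = -0.0854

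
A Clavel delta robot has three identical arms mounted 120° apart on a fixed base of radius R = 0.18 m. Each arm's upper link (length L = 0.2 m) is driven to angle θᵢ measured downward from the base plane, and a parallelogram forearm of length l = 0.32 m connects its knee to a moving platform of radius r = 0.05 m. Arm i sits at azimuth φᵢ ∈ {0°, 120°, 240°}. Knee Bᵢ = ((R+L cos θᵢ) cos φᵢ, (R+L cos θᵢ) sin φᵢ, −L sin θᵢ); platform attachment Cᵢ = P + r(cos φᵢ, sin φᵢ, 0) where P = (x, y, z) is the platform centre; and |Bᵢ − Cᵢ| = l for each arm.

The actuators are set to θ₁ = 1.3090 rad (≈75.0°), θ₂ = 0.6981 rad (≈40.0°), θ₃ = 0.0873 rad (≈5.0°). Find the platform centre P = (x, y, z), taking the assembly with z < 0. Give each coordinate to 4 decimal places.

(-0.1303, -0.0554, -0.2375)

centre 1 = (0.1818·cos0.0°, 0.1818·sin0.0°, -0.1932) = (0.1818, 0.0000, -0.1932)
arm 2 at φ=120.0°: e+L cos θ2 = 0.2832;  centre 2 = (-0.1416, 0.2453, -0.1286)
arm 3 at φ=240.0°: e+L cos θ3 = 0.3292;  centre 3 = (-0.1646, -0.2851, -0.0174)
|centre ₂|²−|centre ₁|² = 0.0264;  |centre ₃|²−|centre ₁|² = 0.0383
linear system: -0.6467x+0.4905y = 0.0264−0.1293z; -0.6928x+-0.5703y = 0.0383−0.3515z
Cramer: x(z) = -0.0478+0.3473z;  y(z) = -0.0092+0.1944z
quadratic in z: (1.1584)z²+(0.2233)z+(-0.0123)=0, √Δ=0.3270 → z ∈ {-0.2375, 0.0447}; z = -0.2375 (taking z<0)
x = -0.1303, y = -0.0554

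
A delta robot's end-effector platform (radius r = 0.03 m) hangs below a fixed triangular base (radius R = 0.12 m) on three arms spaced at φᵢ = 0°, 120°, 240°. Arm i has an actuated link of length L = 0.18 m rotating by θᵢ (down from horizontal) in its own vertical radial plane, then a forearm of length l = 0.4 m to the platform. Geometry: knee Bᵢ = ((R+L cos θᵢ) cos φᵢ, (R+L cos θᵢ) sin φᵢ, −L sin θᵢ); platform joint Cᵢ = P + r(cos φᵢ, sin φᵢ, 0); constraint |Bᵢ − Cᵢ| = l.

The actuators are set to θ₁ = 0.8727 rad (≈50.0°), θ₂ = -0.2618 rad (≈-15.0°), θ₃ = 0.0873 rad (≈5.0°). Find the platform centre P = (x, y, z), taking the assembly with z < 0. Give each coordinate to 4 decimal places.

arm 1 at φ=0.0°: e+L cos θ1 = 0.2057;  centre 1 = (0.2057, 0.0000, -0.1379)
arm 2 at φ=120.0°: e+L cos θ2 = 0.2639;  centre 2 = (-0.1319, 0.2285, 0.0466)
arm 3 at φ=240.0°: e+L cos θ3 = 0.2693;  centre 3 = (-0.1347, -0.2332, -0.0157)
eliminate P² terms by subtracting sphere 1 from 2 and 3
[-0.6753 0.4570 0.3690]·P = 0.0105;  [-0.6807 -0.4665 0.2444]·P = 0.0115
Cramer: x(z) = -0.0162+0.4533z;  y(z) = -0.0010-0.1376z
quadratic in z: (1.2244)z²+(0.0749)z+(-0.0918)=0, √Δ=0.6746 → z ∈ {-0.3061, 0.2449}; z = -0.3061 (taking z<0)
x = -0.1549, y = 0.0411

(-0.1549, 0.0411, -0.3061)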